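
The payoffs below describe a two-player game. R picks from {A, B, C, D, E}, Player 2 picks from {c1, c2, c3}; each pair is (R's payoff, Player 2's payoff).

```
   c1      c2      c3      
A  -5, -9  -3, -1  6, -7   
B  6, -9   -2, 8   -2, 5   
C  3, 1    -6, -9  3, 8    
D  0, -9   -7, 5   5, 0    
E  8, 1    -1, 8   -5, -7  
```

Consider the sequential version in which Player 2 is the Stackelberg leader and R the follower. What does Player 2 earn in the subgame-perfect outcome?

Work backward from R's decision.
- c1 → R plays E (best of -5, 6, 3, 0, 8); Player 2 gets 1.
- c2 → R plays E (best of -3, -2, -6, -7, -1); Player 2 gets 8.
- c3 → R plays A (best of 6, -2, 3, 5, -5); Player 2 gets -7.
Among 1, 8, -7, the best is 8 at c2. Subgame-perfect outcome: (E, c2) with payoffs (-1, 8).

8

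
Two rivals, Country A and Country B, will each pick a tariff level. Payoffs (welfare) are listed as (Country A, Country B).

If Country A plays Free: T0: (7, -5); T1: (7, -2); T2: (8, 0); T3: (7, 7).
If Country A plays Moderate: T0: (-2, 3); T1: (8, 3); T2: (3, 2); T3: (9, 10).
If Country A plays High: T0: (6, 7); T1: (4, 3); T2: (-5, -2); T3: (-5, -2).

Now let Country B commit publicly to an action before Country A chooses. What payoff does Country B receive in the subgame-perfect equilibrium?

10

Country A best-responds to each possible Country B move:
- T0: Country A compares 7, -2, 6 and picks Free; Country B would get -5.
- T1: Country A compares 7, 8, 4 and picks Moderate; Country B would get 3.
- T2: Country A compares 8, 3, -5 and picks Free; Country B would get 0.
- T3: Country A compares 7, 9, -5 and picks Moderate; Country B would get 10.
Maximizing over -5, 3, 0, 10, Country B chooses T3. Subgame-perfect outcome: (Moderate, T3) with payoffs (9, 10).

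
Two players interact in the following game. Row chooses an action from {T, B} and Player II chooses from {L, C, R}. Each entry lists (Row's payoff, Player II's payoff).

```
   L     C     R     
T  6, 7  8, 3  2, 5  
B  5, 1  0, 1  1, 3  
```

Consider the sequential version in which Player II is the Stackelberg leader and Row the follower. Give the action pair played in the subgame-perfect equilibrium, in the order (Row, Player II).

(T, L)

Row best-responds to each possible Player II move:
- L: BR = T, leader payoff 7.
- C: BR = T, leader payoff 3.
- R: BR = T, leader payoff 5.
Among 7, 3, 5, the best is 7 at L. Subgame-perfect outcome: (T, L) with payoffs (6, 7).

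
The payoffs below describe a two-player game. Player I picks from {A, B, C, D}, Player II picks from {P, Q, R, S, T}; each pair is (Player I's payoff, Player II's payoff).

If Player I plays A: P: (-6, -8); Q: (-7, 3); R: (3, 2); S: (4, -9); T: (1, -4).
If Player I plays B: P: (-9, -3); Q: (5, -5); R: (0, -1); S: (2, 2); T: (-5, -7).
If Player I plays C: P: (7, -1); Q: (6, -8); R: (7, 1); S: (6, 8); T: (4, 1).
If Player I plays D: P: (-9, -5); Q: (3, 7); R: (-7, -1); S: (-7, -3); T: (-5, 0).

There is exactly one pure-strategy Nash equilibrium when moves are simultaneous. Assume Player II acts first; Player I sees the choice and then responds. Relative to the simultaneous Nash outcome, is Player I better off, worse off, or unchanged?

unchanged

Backward induction with Player II moving first.
- P: Player I compares -6, -9, 7, -9 and picks C; Player II would get -1.
- Q: Player I compares -7, 5, 6, 3 and picks C; Player II would get -8.
- R: Player I compares 3, 0, 7, -7 and picks C; Player II would get 1.
- S: Player I compares 4, 2, 6, -7 and picks C; Player II would get 8.
- T: Player I compares 1, -5, 4, -5 and picks C; Player II would get 1.
Among -1, -8, 1, 8, 1, the best is 8 at S. Subgame-perfect outcome: (C, S) with payoffs (6, 8).
For the simultaneous game, intersect best replies.
Player I's best replies: P→C; Q→C; R→C; S→C; T→C.
Player II's best replies: A→Q; B→S; C→S; D→Q.
Only (C, S) has each player best-responding; Nash payoffs (6, 8).
Player I earns 6 sequentially versus 6 at the Nash outcome: unchanged.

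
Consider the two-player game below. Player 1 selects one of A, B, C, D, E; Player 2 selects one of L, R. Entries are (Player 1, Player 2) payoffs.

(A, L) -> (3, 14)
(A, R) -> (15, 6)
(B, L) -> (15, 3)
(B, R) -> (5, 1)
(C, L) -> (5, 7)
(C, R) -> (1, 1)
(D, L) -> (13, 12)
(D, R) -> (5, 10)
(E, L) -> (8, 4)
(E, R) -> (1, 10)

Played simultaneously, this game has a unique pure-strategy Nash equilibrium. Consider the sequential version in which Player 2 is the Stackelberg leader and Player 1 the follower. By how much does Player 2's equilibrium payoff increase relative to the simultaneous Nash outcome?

Solve by backward induction (Player 2 leads).
- L: BR = B, leader payoff 3.
- R: BR = A, leader payoff 6.
Among 3, 6, the best is 6 at R. Subgame-perfect outcome: (A, R) with payoffs (15, 6).
Now find the simultaneous Nash equilibrium.
Player 1's best replies: L→B; R→A.
Player 2's best replies: A→L; B→L; C→L; D→L; E→R.
Only (B, L) has each player best-responding; Nash payoffs (15, 3).
Player 2's commitment gain: 6 − 3 = 3.

3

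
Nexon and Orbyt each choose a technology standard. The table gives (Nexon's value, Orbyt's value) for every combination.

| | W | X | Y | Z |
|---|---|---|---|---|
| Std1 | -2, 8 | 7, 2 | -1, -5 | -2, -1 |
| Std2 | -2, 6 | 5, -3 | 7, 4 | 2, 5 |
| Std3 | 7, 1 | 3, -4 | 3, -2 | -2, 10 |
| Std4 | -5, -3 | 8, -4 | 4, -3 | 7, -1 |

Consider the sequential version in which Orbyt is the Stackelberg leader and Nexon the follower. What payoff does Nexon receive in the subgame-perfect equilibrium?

Solve by backward induction (Orbyt leads).
- W: BR = Std3, leader payoff 1.
- X: BR = Std4, leader payoff -4.
- Y: BR = Std2, leader payoff 4.
- Z: BR = Std4, leader payoff -1.
Among 1, -4, 4, -1, the best is 4 at Y. Subgame-perfect outcome: (Std2, Y) with payoffs (7, 4).

7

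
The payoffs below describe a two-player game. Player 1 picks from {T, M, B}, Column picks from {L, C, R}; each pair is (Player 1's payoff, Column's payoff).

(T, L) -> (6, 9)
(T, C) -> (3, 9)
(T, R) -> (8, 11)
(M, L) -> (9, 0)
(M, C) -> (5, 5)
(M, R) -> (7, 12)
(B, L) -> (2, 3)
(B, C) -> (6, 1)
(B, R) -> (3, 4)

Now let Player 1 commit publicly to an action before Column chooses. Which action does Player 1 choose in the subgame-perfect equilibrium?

Solve by backward induction (Player 1 leads).
- T → Column plays R (best of 9, 9, 11); Player 1 gets 8.
- M → Column plays R (best of 0, 5, 12); Player 1 gets 7.
- B → Column plays R (best of 3, 1, 4); Player 1 gets 3.
Maximizing over 8, 7, 3, Player 1 chooses T. Subgame-perfect outcome: (T, R) with payoffs (8, 11).

T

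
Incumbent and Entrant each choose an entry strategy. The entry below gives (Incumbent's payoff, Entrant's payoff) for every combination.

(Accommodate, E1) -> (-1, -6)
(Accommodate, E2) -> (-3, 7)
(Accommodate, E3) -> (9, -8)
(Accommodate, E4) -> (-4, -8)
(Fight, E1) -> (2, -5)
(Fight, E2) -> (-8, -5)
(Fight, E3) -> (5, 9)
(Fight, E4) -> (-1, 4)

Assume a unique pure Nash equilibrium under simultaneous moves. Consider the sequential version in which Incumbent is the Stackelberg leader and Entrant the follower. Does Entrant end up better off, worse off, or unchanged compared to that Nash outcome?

better off

Backward induction with Incumbent moving first.
- Accommodate: BR = E2, leader payoff -3.
- Fight: BR = E3, leader payoff 5.
Among -3, 5, the best is 5 at Fight. Subgame-perfect outcome: (Fight, E3) with payoffs (5, 9).
Now find the simultaneous Nash equilibrium.
Incumbent's best replies: E1→Fight; E2→Accommodate; E3→Accommodate; E4→Fight.
Entrant's best replies: Accommodate→E2; Fight→E3.
Only (Accommodate, E2) has each player best-responding; Nash payoffs (-3, 7).
Entrant earns 9 sequentially versus 7 at the Nash outcome: better off.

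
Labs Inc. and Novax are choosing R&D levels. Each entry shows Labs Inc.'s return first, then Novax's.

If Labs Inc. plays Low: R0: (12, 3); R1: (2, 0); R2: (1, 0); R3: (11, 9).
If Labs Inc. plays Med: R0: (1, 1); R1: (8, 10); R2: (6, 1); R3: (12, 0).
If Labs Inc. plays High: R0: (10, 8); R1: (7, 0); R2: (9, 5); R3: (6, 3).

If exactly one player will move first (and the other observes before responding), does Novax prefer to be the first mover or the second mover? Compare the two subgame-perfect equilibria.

first

If Labs Inc. leads: Novax's best replies are Low→R3, Med→R1, High→R0; Labs Inc.'s induced payoffs 11, 8, 10; outcome (Low, R3), payoffs (11, 9).
If Novax leads: Labs Inc.'s best replies are R0→Low, R1→Med, R2→High, R3→Med; Novax's induced payoffs 3, 10, 5, 0; outcome (Med, R1), payoffs (8, 10).
Novax gets 10 moving first and 9 moving second, so Novax prefers to move first.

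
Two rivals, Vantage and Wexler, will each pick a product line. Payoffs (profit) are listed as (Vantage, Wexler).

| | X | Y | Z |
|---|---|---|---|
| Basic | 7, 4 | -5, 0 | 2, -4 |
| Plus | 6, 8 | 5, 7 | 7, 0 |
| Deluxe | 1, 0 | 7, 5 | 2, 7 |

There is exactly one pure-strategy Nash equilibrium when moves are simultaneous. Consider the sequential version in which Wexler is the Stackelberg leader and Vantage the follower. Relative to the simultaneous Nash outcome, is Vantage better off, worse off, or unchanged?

unchanged

Backward induction with Wexler moving first.
- X: Vantage compares 7, 6, 1 and picks Basic; Wexler would get 4.
- Y: Vantage compares -5, 5, 7 and picks Deluxe; Wexler would get 5.
- Z: Vantage compares 2, 7, 2 and picks Plus; Wexler would get 0.
Wexler's induced payoffs are 4, 5, 0, so Wexler commits to Y. Subgame-perfect outcome: (Deluxe, Y) with payoffs (7, 5).
For the simultaneous game, intersect best replies.
Vantage's best replies: X→Basic; Y→Deluxe; Z→Plus.
Wexler's best replies: Basic→X; Plus→X; Deluxe→Z.
Only (Basic, X) has each player best-responding; Nash payoffs (7, 4).
Vantage earns 7 sequentially versus 7 at the Nash outcome: unchanged.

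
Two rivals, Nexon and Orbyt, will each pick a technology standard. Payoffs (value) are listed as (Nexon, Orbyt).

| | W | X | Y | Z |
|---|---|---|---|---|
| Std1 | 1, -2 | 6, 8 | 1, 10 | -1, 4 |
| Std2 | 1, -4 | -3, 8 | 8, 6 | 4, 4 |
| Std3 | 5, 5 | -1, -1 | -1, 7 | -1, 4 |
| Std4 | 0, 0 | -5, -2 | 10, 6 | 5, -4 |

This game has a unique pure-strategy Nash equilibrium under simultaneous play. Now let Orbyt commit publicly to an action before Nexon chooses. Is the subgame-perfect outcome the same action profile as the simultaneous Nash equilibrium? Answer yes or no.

no

Backward induction with Orbyt moving first.
- W: Nexon compares 1, 1, 5, 0 and picks Std3; Orbyt would get 5.
- X: Nexon compares 6, -3, -1, -5 and picks Std1; Orbyt would get 8.
- Y: Nexon compares 1, 8, -1, 10 and picks Std4; Orbyt would get 6.
- Z: Nexon compares -1, 4, -1, 5 and picks Std4; Orbyt would get -4.
Orbyt's induced payoffs are 5, 8, 6, -4, so Orbyt commits to X. Subgame-perfect outcome: (Std1, X) with payoffs (6, 8).
For the simultaneous game, intersect best replies.
Nexon's best replies: W→Std3; X→Std1; Y→Std4; Z→Std4.
Orbyt's best replies: Std1→Y; Std2→X; Std3→Y; Std4→Y.
Only (Std4, Y) has each player best-responding; Nash payoffs (10, 6).
Sequential outcome (Std1, X) differs from the Nash profile (Std4, Y).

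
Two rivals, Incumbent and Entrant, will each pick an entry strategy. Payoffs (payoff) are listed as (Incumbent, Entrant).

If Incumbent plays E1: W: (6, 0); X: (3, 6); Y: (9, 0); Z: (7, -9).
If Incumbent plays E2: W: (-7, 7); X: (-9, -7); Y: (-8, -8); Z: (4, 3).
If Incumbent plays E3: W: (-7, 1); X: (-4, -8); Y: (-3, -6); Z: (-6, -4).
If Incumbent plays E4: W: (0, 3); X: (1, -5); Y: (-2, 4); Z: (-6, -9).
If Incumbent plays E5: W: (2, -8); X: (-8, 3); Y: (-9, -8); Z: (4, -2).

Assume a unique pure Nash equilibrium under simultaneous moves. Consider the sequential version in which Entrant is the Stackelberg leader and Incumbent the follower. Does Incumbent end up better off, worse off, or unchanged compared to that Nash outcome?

Backward induction with Entrant moving first.
- W → Incumbent plays E1 (best of 6, -7, -7, 0, 2); Entrant gets 0.
- X → Incumbent plays E1 (best of 3, -9, -4, 1, -8); Entrant gets 6.
- Y → Incumbent plays E1 (best of 9, -8, -3, -2, -9); Entrant gets 0.
- Z → Incumbent plays E1 (best of 7, 4, -6, -6, 4); Entrant gets -9.
Maximizing over 0, 6, 0, -9, Entrant chooses X. Subgame-perfect outcome: (E1, X) with payoffs (3, 6).
Under simultaneous play:
Incumbent's best replies: W→E1; X→E1; Y→E1; Z→E1.
Entrant's best replies: E1→X; E2→W; E3→W; E4→Y; E5→X.
Only (E1, X) has each player best-responding; Nash payoffs (3, 6).
Incumbent earns 3 sequentially versus 3 at the Nash outcome: unchanged.

unchanged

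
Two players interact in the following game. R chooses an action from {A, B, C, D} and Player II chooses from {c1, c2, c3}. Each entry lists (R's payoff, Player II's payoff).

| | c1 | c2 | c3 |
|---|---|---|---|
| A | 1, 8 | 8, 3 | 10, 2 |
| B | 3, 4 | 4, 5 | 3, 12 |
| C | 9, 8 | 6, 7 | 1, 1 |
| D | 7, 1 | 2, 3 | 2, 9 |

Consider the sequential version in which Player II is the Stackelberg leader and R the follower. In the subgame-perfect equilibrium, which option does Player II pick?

Backward induction with Player II moving first.
- c1: BR = C, leader payoff 8.
- c2: BR = A, leader payoff 3.
- c3: BR = A, leader payoff 2.
Among 8, 3, 2, the best is 8 at c1. Subgame-perfect outcome: (C, c1) with payoffs (9, 8).

c1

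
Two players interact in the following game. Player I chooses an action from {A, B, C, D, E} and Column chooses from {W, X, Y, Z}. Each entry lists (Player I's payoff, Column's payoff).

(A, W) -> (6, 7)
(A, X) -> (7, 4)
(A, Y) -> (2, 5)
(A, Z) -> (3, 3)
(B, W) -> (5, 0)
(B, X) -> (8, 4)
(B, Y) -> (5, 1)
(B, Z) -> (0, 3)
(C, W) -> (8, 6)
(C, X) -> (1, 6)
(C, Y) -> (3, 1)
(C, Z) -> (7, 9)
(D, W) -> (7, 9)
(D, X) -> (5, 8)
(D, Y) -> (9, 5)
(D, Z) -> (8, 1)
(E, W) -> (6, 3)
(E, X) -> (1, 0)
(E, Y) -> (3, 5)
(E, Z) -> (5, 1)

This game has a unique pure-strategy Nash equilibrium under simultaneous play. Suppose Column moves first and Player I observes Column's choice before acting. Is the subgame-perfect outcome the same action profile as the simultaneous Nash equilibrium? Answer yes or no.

Backward induction with Column moving first.
- W: BR = C, leader payoff 6.
- X: BR = B, leader payoff 4.
- Y: BR = D, leader payoff 5.
- Z: BR = D, leader payoff 1.
Column's induced payoffs are 6, 4, 5, 1, so Column commits to W. Subgame-perfect outcome: (C, W) with payoffs (8, 6).
For the simultaneous game, intersect best replies.
Player I's best replies: W→C; X→B; Y→D; Z→D.
Column's best replies: A→W; B→X; C→Z; D→W; E→Y.
The unique mutual best reply is (B, X), giving (8, 4).
Sequential outcome (C, W) differs from the Nash profile (B, X).

no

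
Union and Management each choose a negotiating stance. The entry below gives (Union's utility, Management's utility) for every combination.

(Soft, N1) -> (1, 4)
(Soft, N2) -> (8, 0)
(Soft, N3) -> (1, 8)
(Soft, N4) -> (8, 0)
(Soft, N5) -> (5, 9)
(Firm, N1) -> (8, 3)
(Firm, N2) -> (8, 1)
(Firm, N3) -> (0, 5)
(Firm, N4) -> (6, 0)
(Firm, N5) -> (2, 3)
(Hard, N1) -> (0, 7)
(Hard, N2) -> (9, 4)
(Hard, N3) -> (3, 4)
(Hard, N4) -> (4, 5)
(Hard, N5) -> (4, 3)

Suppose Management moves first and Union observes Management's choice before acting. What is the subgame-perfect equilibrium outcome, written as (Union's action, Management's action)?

Solve by backward induction (Management leads).
- N1: BR = Firm, leader payoff 3.
- N2: BR = Hard, leader payoff 4.
- N3: BR = Hard, leader payoff 4.
- N4: BR = Soft, leader payoff 0.
- N5: BR = Soft, leader payoff 9.
Among 3, 4, 4, 0, 9, the best is 9 at N5. Subgame-perfect outcome: (Soft, N5) with payoffs (5, 9).

(Soft, N5)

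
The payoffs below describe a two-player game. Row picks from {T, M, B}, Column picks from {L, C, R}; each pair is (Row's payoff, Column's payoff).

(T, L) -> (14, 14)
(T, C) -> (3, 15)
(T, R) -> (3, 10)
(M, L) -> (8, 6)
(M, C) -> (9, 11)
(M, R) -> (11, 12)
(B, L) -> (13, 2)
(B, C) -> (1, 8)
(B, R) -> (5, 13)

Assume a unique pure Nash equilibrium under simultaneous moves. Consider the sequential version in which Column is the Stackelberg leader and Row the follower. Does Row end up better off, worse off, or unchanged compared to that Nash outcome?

better off

Backward induction with Column moving first.
- L: BR = T, leader payoff 14.
- C: BR = M, leader payoff 11.
- R: BR = M, leader payoff 12.
Maximizing over 14, 11, 12, Column chooses L. Subgame-perfect outcome: (T, L) with payoffs (14, 14).
Under simultaneous play:
Row's best replies: L→T; C→M; R→M.
Column's best replies: T→C; M→R; B→R.
Only (M, R) has each player best-responding; Nash payoffs (11, 12).
Row earns 14 sequentially versus 11 at the Nash outcome: better off.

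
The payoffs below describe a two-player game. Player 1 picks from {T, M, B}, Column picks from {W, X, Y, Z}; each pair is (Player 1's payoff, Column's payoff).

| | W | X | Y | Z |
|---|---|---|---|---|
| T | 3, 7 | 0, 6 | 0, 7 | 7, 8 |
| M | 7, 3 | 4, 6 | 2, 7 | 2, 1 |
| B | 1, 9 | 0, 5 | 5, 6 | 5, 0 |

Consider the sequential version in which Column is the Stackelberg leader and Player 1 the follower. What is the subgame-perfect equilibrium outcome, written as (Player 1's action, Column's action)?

Work backward from Player 1's decision.
- W → Player 1 plays M (best of 3, 7, 1); Column gets 3.
- X → Player 1 plays M (best of 0, 4, 0); Column gets 6.
- Y → Player 1 plays B (best of 0, 2, 5); Column gets 6.
- Z → Player 1 plays T (best of 7, 2, 5); Column gets 8.
Among 3, 6, 6, 8, the best is 8 at Z. Subgame-perfect outcome: (T, Z) with payoffs (7, 8).

(T, Z)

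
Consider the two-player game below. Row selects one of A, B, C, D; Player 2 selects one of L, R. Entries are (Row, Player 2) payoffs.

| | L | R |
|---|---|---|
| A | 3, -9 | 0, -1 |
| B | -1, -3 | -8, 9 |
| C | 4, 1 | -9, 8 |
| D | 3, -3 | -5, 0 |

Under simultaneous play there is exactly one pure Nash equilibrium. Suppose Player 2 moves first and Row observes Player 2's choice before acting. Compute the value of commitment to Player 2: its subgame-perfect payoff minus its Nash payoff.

Work backward from Row's decision.
- L → Row plays C (best of 3, -1, 4, 3); Player 2 gets 1.
- R → Row plays A (best of 0, -8, -9, -5); Player 2 gets -1.
Maximizing over 1, -1, Player 2 chooses L. Subgame-perfect outcome: (C, L) with payoffs (4, 1).
Now find the simultaneous Nash equilibrium.
Row's best replies: L→C; R→A.
Player 2's best replies: A→R; B→R; C→R; D→R.
The unique mutual best reply is (A, R), giving (0, -1).
Player 2's commitment gain: 1 − -1 = 2.

2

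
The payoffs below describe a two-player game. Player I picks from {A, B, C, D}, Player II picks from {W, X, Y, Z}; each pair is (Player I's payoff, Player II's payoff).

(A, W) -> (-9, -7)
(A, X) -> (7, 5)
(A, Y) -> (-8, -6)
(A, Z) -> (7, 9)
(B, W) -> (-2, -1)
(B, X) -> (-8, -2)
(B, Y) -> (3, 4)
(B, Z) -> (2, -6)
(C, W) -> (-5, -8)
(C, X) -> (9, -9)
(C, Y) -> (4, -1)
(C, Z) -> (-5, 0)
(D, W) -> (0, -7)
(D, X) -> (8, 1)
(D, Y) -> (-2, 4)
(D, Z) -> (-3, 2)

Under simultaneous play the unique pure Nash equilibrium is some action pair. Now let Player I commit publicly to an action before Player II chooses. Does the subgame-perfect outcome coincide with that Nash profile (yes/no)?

Solve by backward induction (Player I leads).
- A: BR = Z, leader payoff 7.
- B: BR = Y, leader payoff 3.
- C: BR = Z, leader payoff -5.
- D: BR = Y, leader payoff -2.
Player I's induced payoffs are 7, 3, -5, -2, so Player I commits to A. Subgame-perfect outcome: (A, Z) with payoffs (7, 9).
Now find the simultaneous Nash equilibrium.
Player I's best replies: W→D; X→C; Y→C; Z→A.
Player II's best replies: A→Z; B→Y; C→Z; D→Y.
The unique mutual best reply is (A, Z), giving (7, 9).
Sequential outcome (A, Z) coincides with the Nash profile (A, Z).

yes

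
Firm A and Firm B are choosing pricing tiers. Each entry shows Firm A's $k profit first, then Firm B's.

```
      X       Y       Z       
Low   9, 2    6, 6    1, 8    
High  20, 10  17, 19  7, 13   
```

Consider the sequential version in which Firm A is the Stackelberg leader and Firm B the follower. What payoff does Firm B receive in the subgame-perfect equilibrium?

19

Work backward from Firm B's decision.
- Low → Firm B plays Z (best of 2, 6, 8); Firm A gets 1.
- High → Firm B plays Y (best of 10, 19, 13); Firm A gets 17.
Maximizing over 1, 17, Firm A chooses High. Subgame-perfect outcome: (High, Y) with payoffs (17, 19).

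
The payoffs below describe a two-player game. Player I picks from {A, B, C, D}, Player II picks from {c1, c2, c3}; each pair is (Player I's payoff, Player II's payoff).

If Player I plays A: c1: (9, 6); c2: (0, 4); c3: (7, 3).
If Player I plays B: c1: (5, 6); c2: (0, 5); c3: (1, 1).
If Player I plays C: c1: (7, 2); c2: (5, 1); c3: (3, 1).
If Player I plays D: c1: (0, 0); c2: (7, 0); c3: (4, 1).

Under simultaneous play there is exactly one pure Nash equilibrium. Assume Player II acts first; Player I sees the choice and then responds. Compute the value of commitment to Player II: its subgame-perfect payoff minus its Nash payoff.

Player I best-responds to each possible Player II move:
- c1 → Player I plays A (best of 9, 5, 7, 0); Player II gets 6.
- c2 → Player I plays D (best of 0, 0, 5, 7); Player II gets 0.
- c3 → Player I plays A (best of 7, 1, 3, 4); Player II gets 3.
Among 6, 0, 3, the best is 6 at c1. Subgame-perfect outcome: (A, c1) with payoffs (9, 6).
For the simultaneous game, intersect best replies.
Player I's best replies: c1→A; c2→D; c3→A.
Player II's best replies: A→c1; B→c1; C→c1; D→c3.
The unique mutual best reply is (A, c1), giving (9, 6).
Player II's commitment gain: 6 − 6 = 0.

0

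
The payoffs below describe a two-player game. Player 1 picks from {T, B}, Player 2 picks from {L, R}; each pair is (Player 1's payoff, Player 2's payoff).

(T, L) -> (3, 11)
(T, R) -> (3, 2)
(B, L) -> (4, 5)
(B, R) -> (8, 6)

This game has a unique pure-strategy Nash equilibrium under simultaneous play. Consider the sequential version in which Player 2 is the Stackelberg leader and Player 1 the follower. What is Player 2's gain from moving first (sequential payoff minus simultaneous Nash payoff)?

Backward induction with Player 2 moving first.
- L: Player 1 compares 3, 4 and picks B; Player 2 would get 5.
- R: Player 1 compares 3, 8 and picks B; Player 2 would get 6.
Among 5, 6, the best is 6 at R. Subgame-perfect outcome: (B, R) with payoffs (8, 6).
For the simultaneous game, intersect best replies.
Player 1's best replies: L→B; R→B.
Player 2's best replies: T→L; B→R.
Only (B, R) has each player best-responding; Nash payoffs (8, 6).
Player 2's commitment gain: 6 − 6 = 0.

0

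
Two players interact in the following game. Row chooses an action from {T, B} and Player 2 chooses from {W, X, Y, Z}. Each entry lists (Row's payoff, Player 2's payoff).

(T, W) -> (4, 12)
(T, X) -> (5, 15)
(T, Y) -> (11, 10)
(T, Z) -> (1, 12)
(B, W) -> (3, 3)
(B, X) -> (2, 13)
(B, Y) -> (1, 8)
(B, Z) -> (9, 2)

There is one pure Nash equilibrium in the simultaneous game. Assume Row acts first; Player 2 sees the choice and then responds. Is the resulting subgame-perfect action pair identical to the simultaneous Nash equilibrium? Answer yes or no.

yes

Player 2 best-responds to each possible Row move:
- T: Player 2 compares 12, 15, 10, 12 and picks X; Row would get 5.
- B: Player 2 compares 3, 13, 8, 2 and picks X; Row would get 2.
Among 5, 2, the best is 5 at T. Subgame-perfect outcome: (T, X) with payoffs (5, 15).
For the simultaneous game, intersect best replies.
Row's best replies: W→T; X→T; Y→T; Z→B.
Player 2's best replies: T→X; B→X.
Only (T, X) has each player best-responding; Nash payoffs (5, 15).
Sequential outcome (T, X) coincides with the Nash profile (T, X).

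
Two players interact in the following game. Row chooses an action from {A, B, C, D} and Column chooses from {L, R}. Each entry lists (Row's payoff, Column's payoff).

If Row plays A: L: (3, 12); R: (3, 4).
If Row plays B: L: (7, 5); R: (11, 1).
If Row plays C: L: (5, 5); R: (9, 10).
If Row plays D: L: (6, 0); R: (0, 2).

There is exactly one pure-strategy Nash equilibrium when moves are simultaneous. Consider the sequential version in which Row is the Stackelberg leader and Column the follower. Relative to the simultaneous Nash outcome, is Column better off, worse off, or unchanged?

better off

Backward induction with Row moving first.
- A: Column compares 12, 4 and picks L; Row would get 3.
- B: Column compares 5, 1 and picks L; Row would get 7.
- C: Column compares 5, 10 and picks R; Row would get 9.
- D: Column compares 0, 2 and picks R; Row would get 0.
Maximizing over 3, 7, 9, 0, Row chooses C. Subgame-perfect outcome: (C, R) with payoffs (9, 10).
Now find the simultaneous Nash equilibrium.
Row's best replies: L→B; R→B.
Column's best replies: A→L; B→L; C→R; D→R.
Only (B, L) has each player best-responding; Nash payoffs (7, 5).
Column earns 10 sequentially versus 5 at the Nash outcome: better off.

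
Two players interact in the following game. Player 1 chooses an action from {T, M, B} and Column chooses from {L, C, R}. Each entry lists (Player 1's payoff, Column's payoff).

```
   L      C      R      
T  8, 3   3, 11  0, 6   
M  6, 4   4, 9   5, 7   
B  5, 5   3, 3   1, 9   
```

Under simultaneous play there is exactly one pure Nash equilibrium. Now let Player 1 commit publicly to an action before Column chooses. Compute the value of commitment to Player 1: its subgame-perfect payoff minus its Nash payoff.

Column best-responds to each possible Player 1 move:
- T: Column compares 3, 11, 6 and picks C; Player 1 would get 3.
- M: Column compares 4, 9, 7 and picks C; Player 1 would get 4.
- B: Column compares 5, 3, 9 and picks R; Player 1 would get 1.
Player 1's induced payoffs are 3, 4, 1, so Player 1 commits to M. Subgame-perfect outcome: (M, C) with payoffs (4, 9).
Now find the simultaneous Nash equilibrium.
Player 1's best replies: L→T; C→M; R→M.
Column's best replies: T→C; M→C; B→R.
Only (M, C) has each player best-responding; Nash payoffs (4, 9).
Player 1's commitment gain: 4 − 4 = 0.

0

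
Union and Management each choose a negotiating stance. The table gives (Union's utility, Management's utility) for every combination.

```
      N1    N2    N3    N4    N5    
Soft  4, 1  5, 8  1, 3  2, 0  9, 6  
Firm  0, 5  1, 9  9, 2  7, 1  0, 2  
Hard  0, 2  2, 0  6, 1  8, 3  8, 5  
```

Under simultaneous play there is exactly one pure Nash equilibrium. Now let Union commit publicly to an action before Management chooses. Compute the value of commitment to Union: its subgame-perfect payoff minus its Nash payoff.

Backward induction with Union moving first.
- Soft: BR = N2, leader payoff 5.
- Firm: BR = N2, leader payoff 1.
- Hard: BR = N5, leader payoff 8.
Union's induced payoffs are 5, 1, 8, so Union commits to Hard. Subgame-perfect outcome: (Hard, N5) with payoffs (8, 5).
Under simultaneous play:
Union's best replies: N1→Soft; N2→Soft; N3→Firm; N4→Hard; N5→Soft.
Management's best replies: Soft→N2; Firm→N2; Hard→N5.
Only (Soft, N2) has each player best-responding; Nash payoffs (5, 8).
Union's commitment gain: 8 − 5 = 3.

3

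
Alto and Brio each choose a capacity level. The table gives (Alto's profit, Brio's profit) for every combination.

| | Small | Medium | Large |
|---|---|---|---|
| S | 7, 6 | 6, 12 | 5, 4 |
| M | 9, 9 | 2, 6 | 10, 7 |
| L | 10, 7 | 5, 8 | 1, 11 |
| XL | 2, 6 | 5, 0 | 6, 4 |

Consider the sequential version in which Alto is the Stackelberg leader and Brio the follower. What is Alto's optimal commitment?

M

Backward induction with Alto moving first.
- S: BR = Medium, leader payoff 6.
- M: BR = Small, leader payoff 9.
- L: BR = Large, leader payoff 1.
- XL: BR = Small, leader payoff 2.
Alto's induced payoffs are 6, 9, 1, 2, so Alto commits to M. Subgame-perfect outcome: (M, Small) with payoffs (9, 9).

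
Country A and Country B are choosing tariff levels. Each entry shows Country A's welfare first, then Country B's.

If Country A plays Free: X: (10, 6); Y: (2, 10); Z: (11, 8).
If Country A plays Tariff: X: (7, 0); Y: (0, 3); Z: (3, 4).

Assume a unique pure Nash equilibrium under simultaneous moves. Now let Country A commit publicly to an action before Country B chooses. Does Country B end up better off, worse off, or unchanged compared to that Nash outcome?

Country B best-responds to each possible Country A move:
- Free → Country B plays Y (best of 6, 10, 8); Country A gets 2.
- Tariff → Country B plays Z (best of 0, 3, 4); Country A gets 3.
Country A's induced payoffs are 2, 3, so Country A commits to Tariff. Subgame-perfect outcome: (Tariff, Z) with payoffs (3, 4).
For the simultaneous game, intersect best replies.
Country A's best replies: X→Free; Y→Free; Z→Free.
Country B's best replies: Free→Y; Tariff→Z.
The unique mutual best reply is (Free, Y), giving (2, 10).
Country B earns 4 sequentially versus 10 at the Nash outcome: worse off.

worse off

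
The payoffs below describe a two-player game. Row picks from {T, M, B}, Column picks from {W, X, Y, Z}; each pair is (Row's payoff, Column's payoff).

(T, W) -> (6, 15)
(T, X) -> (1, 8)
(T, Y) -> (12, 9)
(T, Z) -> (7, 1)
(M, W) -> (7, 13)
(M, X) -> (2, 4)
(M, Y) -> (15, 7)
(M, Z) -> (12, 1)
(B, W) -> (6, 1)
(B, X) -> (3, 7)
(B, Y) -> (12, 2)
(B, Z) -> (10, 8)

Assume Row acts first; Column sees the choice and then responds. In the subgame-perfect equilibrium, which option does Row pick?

Solve by backward induction (Row leads).
- T: Column compares 15, 8, 9, 1 and picks W; Row would get 6.
- M: Column compares 13, 4, 7, 1 and picks W; Row would get 7.
- B: Column compares 1, 7, 2, 8 and picks Z; Row would get 10.
Maximizing over 6, 7, 10, Row chooses B. Subgame-perfect outcome: (B, Z) with payoffs (10, 8).

B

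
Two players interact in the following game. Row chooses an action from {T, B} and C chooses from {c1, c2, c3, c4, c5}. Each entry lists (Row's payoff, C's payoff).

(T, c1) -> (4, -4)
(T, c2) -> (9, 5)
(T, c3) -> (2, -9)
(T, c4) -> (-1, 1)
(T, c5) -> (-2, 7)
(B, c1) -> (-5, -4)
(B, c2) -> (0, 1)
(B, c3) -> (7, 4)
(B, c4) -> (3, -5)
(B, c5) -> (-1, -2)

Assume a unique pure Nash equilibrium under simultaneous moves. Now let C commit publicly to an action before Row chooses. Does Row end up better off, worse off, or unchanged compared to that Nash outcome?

Work backward from Row's decision.
- c1 → Row plays T (best of 4, -5); C gets -4.
- c2 → Row plays T (best of 9, 0); C gets 5.
- c3 → Row plays B (best of 2, 7); C gets 4.
- c4 → Row plays B (best of -1, 3); C gets -5.
- c5 → Row plays B (best of -2, -1); C gets -2.
C's induced payoffs are -4, 5, 4, -5, -2, so C commits to c2. Subgame-perfect outcome: (T, c2) with payoffs (9, 5).
For the simultaneous game, intersect best replies.
Row's best replies: c1→T; c2→T; c3→B; c4→B; c5→B.
C's best replies: T→c5; B→c3.
Only (B, c3) has each player best-responding; Nash payoffs (7, 4).
Row earns 9 sequentially versus 7 at the Nash outcome: better off.

better off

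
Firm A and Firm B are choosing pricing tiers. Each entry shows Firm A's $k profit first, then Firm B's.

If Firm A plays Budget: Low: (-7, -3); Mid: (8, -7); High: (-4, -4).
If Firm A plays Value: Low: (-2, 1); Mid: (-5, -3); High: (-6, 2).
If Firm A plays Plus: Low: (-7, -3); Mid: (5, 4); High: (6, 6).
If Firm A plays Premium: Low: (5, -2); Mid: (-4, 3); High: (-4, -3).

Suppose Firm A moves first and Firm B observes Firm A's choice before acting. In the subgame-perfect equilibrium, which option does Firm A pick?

Solve by backward induction (Firm A leads).
- Budget: Firm B compares -3, -7, -4 and picks Low; Firm A would get -7.
- Value: Firm B compares 1, -3, 2 and picks High; Firm A would get -6.
- Plus: Firm B compares -3, 4, 6 and picks High; Firm A would get 6.
- Premium: Firm B compares -2, 3, -3 and picks Mid; Firm A would get -4.
Among -7, -6, 6, -4, the best is 6 at Plus. Subgame-perfect outcome: (Plus, High) with payoffs (6, 6).

Plus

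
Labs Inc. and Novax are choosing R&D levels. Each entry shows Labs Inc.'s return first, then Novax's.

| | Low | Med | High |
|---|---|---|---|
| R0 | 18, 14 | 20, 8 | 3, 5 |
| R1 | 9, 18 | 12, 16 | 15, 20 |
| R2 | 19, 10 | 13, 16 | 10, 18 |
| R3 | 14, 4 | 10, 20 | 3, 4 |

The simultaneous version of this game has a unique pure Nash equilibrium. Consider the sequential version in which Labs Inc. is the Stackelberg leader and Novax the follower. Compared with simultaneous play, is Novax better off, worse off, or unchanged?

Novax best-responds to each possible Labs Inc. move:
- R0: BR = Low, leader payoff 18.
- R1: BR = High, leader payoff 15.
- R2: BR = High, leader payoff 10.
- R3: BR = Med, leader payoff 10.
Maximizing over 18, 15, 10, 10, Labs Inc. chooses R0. Subgame-perfect outcome: (R0, Low) with payoffs (18, 14).
For the simultaneous game, intersect best replies.
Labs Inc.'s best replies: Low→R2; Med→R0; High→R1.
Novax's best replies: R0→Low; R1→High; R2→High; R3→Med.
The unique mutual best reply is (R1, High), giving (15, 20).
Novax earns 14 sequentially versus 20 at the Nash outcome: worse off.

worse off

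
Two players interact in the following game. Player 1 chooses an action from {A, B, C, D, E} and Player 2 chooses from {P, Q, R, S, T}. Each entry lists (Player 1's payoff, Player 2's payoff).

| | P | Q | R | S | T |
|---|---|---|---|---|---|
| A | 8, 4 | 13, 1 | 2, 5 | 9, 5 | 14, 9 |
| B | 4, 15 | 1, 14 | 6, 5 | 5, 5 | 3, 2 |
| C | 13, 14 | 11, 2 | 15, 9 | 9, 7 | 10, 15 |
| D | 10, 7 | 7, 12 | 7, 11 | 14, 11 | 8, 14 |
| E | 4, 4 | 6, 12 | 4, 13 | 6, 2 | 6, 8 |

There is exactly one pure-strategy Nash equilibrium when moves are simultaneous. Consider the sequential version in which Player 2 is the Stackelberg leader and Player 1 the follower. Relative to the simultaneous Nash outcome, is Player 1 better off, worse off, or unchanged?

Player 1 best-responds to each possible Player 2 move:
- P: BR = C, leader payoff 14.
- Q: BR = A, leader payoff 1.
- R: BR = C, leader payoff 9.
- S: BR = D, leader payoff 11.
- T: BR = A, leader payoff 9.
Player 2's induced payoffs are 14, 1, 9, 11, 9, so Player 2 commits to P. Subgame-perfect outcome: (C, P) with payoffs (13, 14).
Under simultaneous play:
Player 1's best replies: P→C; Q→A; R→C; S→D; T→A.
Player 2's best replies: A→T; B→P; C→T; D→T; E→R.
Only (A, T) has each player best-responding; Nash payoffs (14, 9).
Player 1 earns 13 sequentially versus 14 at the Nash outcome: worse off.

worse off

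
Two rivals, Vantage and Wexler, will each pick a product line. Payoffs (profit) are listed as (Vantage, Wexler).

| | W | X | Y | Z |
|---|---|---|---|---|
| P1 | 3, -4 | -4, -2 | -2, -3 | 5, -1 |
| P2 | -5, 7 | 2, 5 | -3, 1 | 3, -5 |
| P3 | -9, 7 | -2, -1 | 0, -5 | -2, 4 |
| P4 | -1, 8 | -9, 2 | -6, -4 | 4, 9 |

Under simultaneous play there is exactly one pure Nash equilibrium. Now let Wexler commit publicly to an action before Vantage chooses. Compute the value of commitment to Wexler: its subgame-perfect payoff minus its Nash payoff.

Work backward from Vantage's decision.
- W: BR = P1, leader payoff -4.
- X: BR = P2, leader payoff 5.
- Y: BR = P3, leader payoff -5.
- Z: BR = P1, leader payoff -1.
Wexler's induced payoffs are -4, 5, -5, -1, so Wexler commits to X. Subgame-perfect outcome: (P2, X) with payoffs (2, 5).
Now find the simultaneous Nash equilibrium.
Vantage's best replies: W→P1; X→P2; Y→P3; Z→P1.
Wexler's best replies: P1→Z; P2→W; P3→W; P4→Z.
Only (P1, Z) has each player best-responding; Nash payoffs (5, -1).
Wexler's commitment gain: 5 − -1 = 6.

6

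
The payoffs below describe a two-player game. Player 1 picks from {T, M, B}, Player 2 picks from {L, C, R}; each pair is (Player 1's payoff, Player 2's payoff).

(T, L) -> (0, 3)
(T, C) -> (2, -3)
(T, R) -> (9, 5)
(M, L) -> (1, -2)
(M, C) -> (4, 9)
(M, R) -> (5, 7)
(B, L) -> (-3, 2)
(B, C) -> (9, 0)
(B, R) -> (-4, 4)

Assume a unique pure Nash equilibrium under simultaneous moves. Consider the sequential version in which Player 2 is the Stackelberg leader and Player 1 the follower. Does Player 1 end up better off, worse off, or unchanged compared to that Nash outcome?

unchanged

Work backward from Player 1's decision.
- L: Player 1 compares 0, 1, -3 and picks M; Player 2 would get -2.
- C: Player 1 compares 2, 4, 9 and picks B; Player 2 would get 0.
- R: Player 1 compares 9, 5, -4 and picks T; Player 2 would get 5.
Maximizing over -2, 0, 5, Player 2 chooses R. Subgame-perfect outcome: (T, R) with payoffs (9, 5).
For the simultaneous game, intersect best replies.
Player 1's best replies: L→M; C→B; R→T.
Player 2's best replies: T→R; M→C; B→R.
Only (T, R) has each player best-responding; Nash payoffs (9, 5).
Player 1 earns 9 sequentially versus 9 at the Nash outcome: unchanged.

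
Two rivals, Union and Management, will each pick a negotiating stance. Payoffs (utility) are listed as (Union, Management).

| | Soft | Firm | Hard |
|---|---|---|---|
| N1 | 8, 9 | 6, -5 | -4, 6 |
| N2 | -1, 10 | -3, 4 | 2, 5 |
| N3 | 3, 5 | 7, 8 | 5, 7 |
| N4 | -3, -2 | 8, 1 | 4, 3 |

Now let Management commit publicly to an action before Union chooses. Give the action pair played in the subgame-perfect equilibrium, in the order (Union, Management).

Backward induction with Management moving first.
- Soft: BR = N1, leader payoff 9.
- Firm: BR = N4, leader payoff 1.
- Hard: BR = N3, leader payoff 7.
Management's induced payoffs are 9, 1, 7, so Management commits to Soft. Subgame-perfect outcome: (N1, Soft) with payoffs (8, 9).

(N1, Soft)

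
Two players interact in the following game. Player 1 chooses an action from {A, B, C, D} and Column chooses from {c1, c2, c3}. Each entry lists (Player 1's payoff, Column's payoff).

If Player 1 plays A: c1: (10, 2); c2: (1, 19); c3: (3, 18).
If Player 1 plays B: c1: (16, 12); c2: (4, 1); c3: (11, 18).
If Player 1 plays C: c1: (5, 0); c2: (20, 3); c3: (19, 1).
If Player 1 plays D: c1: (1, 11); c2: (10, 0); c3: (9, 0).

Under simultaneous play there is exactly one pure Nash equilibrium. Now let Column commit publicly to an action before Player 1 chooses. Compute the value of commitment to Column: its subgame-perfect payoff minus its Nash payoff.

Backward induction with Column moving first.
- c1: BR = B, leader payoff 12.
- c2: BR = C, leader payoff 3.
- c3: BR = C, leader payoff 1.
Among 12, 3, 1, the best is 12 at c1. Subgame-perfect outcome: (B, c1) with payoffs (16, 12).
Under simultaneous play:
Player 1's best replies: c1→B; c2→C; c3→C.
Column's best replies: A→c2; B→c3; C→c2; D→c1.
The unique mutual best reply is (C, c2), giving (20, 3).
Column's commitment gain: 12 − 3 = 9.

9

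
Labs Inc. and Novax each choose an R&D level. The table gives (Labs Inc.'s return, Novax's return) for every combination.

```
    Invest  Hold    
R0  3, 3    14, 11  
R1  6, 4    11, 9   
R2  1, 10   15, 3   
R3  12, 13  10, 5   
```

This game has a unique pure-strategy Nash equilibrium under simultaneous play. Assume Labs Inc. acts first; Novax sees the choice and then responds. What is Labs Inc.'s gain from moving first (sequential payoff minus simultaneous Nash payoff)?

2

Backward induction with Labs Inc. moving first.
- R0: BR = Hold, leader payoff 14.
- R1: BR = Hold, leader payoff 11.
- R2: BR = Invest, leader payoff 1.
- R3: BR = Invest, leader payoff 12.
Labs Inc.'s induced payoffs are 14, 11, 1, 12, so Labs Inc. commits to R0. Subgame-perfect outcome: (R0, Hold) with payoffs (14, 11).
Now find the simultaneous Nash equilibrium.
Labs Inc.'s best replies: Invest→R3; Hold→R2.
Novax's best replies: R0→Hold; R1→Hold; R2→Invest; R3→Invest.
Only (R3, Invest) has each player best-responding; Nash payoffs (12, 13).
Labs Inc.'s commitment gain: 14 − 12 = 2.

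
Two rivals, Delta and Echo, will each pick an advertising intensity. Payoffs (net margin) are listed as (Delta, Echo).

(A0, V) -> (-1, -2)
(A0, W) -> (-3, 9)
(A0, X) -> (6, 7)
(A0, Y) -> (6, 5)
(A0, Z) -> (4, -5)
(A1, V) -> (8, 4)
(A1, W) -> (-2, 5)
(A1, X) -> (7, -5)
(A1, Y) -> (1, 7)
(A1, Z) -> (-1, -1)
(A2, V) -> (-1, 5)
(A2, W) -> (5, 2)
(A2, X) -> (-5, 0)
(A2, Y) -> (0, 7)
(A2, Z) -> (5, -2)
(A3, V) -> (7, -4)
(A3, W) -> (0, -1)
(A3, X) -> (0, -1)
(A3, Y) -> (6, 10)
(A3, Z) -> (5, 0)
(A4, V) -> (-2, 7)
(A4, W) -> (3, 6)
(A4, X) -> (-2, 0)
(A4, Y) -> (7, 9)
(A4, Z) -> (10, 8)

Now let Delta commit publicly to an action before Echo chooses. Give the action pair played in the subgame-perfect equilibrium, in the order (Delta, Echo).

(A4, Y)

Echo best-responds to each possible Delta move:
- A0 → Echo plays W (best of -2, 9, 7, 5, -5); Delta gets -3.
- A1 → Echo plays Y (best of 4, 5, -5, 7, -1); Delta gets 1.
- A2 → Echo plays Y (best of 5, 2, 0, 7, -2); Delta gets 0.
- A3 → Echo plays Y (best of -4, -1, -1, 10, 0); Delta gets 6.
- A4 → Echo plays Y (best of 7, 6, 0, 9, 8); Delta gets 7.
Delta's induced payoffs are -3, 1, 0, 6, 7, so Delta commits to A4. Subgame-perfect outcome: (A4, Y) with payoffs (7, 9).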